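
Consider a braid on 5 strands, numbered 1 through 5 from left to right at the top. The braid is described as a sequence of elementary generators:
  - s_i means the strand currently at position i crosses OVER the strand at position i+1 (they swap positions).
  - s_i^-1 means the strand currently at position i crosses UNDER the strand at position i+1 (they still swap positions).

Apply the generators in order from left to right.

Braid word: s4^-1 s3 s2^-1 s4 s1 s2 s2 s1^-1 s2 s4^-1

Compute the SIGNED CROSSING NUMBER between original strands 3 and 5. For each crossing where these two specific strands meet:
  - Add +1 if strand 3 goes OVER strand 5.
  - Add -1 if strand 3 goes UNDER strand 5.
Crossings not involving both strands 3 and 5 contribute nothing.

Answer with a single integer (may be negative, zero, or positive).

Gen 1: crossing 4x5. Both 3&5? no. Sum: 0
Gen 2: 3 over 5. Both 3&5? yes. Contrib: +1. Sum: 1
Gen 3: crossing 2x5. Both 3&5? no. Sum: 1
Gen 4: crossing 3x4. Both 3&5? no. Sum: 1
Gen 5: crossing 1x5. Both 3&5? no. Sum: 1
Gen 6: crossing 1x2. Both 3&5? no. Sum: 1
Gen 7: crossing 2x1. Both 3&5? no. Sum: 1
Gen 8: crossing 5x1. Both 3&5? no. Sum: 1
Gen 9: crossing 5x2. Both 3&5? no. Sum: 1
Gen 10: crossing 4x3. Both 3&5? no. Sum: 1

Answer: 1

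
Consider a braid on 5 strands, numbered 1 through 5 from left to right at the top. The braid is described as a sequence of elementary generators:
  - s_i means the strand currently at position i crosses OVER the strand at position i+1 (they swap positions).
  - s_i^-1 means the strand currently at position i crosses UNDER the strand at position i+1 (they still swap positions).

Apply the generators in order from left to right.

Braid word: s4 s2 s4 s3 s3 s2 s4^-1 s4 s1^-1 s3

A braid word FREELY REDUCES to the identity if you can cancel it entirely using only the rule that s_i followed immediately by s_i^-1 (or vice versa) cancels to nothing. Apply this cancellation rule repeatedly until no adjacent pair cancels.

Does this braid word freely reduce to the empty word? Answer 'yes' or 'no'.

Answer: no

Derivation:
Gen 1 (s4): push. Stack: [s4]
Gen 2 (s2): push. Stack: [s4 s2]
Gen 3 (s4): push. Stack: [s4 s2 s4]
Gen 4 (s3): push. Stack: [s4 s2 s4 s3]
Gen 5 (s3): push. Stack: [s4 s2 s4 s3 s3]
Gen 6 (s2): push. Stack: [s4 s2 s4 s3 s3 s2]
Gen 7 (s4^-1): push. Stack: [s4 s2 s4 s3 s3 s2 s4^-1]
Gen 8 (s4): cancels prior s4^-1. Stack: [s4 s2 s4 s3 s3 s2]
Gen 9 (s1^-1): push. Stack: [s4 s2 s4 s3 s3 s2 s1^-1]
Gen 10 (s3): push. Stack: [s4 s2 s4 s3 s3 s2 s1^-1 s3]
Reduced word: s4 s2 s4 s3 s3 s2 s1^-1 s3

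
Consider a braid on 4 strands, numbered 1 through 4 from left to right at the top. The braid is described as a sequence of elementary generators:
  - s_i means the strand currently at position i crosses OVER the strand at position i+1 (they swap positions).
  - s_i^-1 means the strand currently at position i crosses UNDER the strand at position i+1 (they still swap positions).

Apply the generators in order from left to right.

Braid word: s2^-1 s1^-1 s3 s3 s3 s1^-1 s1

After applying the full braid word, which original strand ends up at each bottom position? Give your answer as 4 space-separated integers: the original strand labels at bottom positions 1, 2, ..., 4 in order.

Answer: 3 1 4 2

Derivation:
Gen 1 (s2^-1): strand 2 crosses under strand 3. Perm now: [1 3 2 4]
Gen 2 (s1^-1): strand 1 crosses under strand 3. Perm now: [3 1 2 4]
Gen 3 (s3): strand 2 crosses over strand 4. Perm now: [3 1 4 2]
Gen 4 (s3): strand 4 crosses over strand 2. Perm now: [3 1 2 4]
Gen 5 (s3): strand 2 crosses over strand 4. Perm now: [3 1 4 2]
Gen 6 (s1^-1): strand 3 crosses under strand 1. Perm now: [1 3 4 2]
Gen 7 (s1): strand 1 crosses over strand 3. Perm now: [3 1 4 2]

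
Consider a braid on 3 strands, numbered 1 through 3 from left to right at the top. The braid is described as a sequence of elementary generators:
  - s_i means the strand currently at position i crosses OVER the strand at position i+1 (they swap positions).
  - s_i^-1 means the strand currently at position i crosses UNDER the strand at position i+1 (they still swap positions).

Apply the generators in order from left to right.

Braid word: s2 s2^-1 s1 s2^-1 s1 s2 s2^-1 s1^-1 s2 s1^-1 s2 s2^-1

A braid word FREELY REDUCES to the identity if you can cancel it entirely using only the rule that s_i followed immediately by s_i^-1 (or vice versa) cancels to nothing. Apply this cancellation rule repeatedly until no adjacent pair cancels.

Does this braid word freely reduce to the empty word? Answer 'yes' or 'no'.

Gen 1 (s2): push. Stack: [s2]
Gen 2 (s2^-1): cancels prior s2. Stack: []
Gen 3 (s1): push. Stack: [s1]
Gen 4 (s2^-1): push. Stack: [s1 s2^-1]
Gen 5 (s1): push. Stack: [s1 s2^-1 s1]
Gen 6 (s2): push. Stack: [s1 s2^-1 s1 s2]
Gen 7 (s2^-1): cancels prior s2. Stack: [s1 s2^-1 s1]
Gen 8 (s1^-1): cancels prior s1. Stack: [s1 s2^-1]
Gen 9 (s2): cancels prior s2^-1. Stack: [s1]
Gen 10 (s1^-1): cancels prior s1. Stack: []
Gen 11 (s2): push. Stack: [s2]
Gen 12 (s2^-1): cancels prior s2. Stack: []
Reduced word: (empty)

Answer: yes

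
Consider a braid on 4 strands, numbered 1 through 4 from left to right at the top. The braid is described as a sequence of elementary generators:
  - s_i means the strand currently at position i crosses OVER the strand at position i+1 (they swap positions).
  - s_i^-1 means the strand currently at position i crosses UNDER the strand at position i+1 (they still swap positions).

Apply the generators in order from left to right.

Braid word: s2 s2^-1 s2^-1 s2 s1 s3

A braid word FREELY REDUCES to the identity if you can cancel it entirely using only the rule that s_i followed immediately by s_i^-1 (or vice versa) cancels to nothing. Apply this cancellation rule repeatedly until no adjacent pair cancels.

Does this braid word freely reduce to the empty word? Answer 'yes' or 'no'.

Gen 1 (s2): push. Stack: [s2]
Gen 2 (s2^-1): cancels prior s2. Stack: []
Gen 3 (s2^-1): push. Stack: [s2^-1]
Gen 4 (s2): cancels prior s2^-1. Stack: []
Gen 5 (s1): push. Stack: [s1]
Gen 6 (s3): push. Stack: [s1 s3]
Reduced word: s1 s3

Answer: no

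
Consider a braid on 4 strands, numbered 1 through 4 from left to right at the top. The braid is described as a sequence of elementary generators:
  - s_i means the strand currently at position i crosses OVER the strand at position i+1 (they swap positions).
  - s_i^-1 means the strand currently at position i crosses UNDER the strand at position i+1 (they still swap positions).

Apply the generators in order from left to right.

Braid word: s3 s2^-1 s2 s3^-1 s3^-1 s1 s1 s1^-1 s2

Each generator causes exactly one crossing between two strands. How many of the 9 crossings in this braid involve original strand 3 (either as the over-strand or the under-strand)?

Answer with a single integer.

Answer: 3

Derivation:
Gen 1: crossing 3x4. Involves strand 3? yes. Count so far: 1
Gen 2: crossing 2x4. Involves strand 3? no. Count so far: 1
Gen 3: crossing 4x2. Involves strand 3? no. Count so far: 1
Gen 4: crossing 4x3. Involves strand 3? yes. Count so far: 2
Gen 5: crossing 3x4. Involves strand 3? yes. Count so far: 3
Gen 6: crossing 1x2. Involves strand 3? no. Count so far: 3
Gen 7: crossing 2x1. Involves strand 3? no. Count so far: 3
Gen 8: crossing 1x2. Involves strand 3? no. Count so far: 3
Gen 9: crossing 1x4. Involves strand 3? no. Count so far: 3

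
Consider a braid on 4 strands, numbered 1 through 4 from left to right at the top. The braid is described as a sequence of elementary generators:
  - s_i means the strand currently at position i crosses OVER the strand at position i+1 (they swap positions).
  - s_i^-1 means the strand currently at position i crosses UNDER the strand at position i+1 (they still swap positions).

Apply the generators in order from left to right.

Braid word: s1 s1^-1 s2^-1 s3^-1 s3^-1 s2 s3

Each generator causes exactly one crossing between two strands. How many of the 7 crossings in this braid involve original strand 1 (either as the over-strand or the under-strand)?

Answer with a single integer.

Answer: 2

Derivation:
Gen 1: crossing 1x2. Involves strand 1? yes. Count so far: 1
Gen 2: crossing 2x1. Involves strand 1? yes. Count so far: 2
Gen 3: crossing 2x3. Involves strand 1? no. Count so far: 2
Gen 4: crossing 2x4. Involves strand 1? no. Count so far: 2
Gen 5: crossing 4x2. Involves strand 1? no. Count so far: 2
Gen 6: crossing 3x2. Involves strand 1? no. Count so far: 2
Gen 7: crossing 3x4. Involves strand 1? no. Count so far: 2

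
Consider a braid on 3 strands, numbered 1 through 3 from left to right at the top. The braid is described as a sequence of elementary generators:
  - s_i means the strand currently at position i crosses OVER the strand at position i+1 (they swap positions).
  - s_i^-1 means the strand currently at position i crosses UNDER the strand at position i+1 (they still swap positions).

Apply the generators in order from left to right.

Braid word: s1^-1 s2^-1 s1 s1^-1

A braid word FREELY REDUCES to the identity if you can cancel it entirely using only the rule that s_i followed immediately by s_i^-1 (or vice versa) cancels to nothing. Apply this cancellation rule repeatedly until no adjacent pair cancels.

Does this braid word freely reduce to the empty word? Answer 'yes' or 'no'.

Answer: no

Derivation:
Gen 1 (s1^-1): push. Stack: [s1^-1]
Gen 2 (s2^-1): push. Stack: [s1^-1 s2^-1]
Gen 3 (s1): push. Stack: [s1^-1 s2^-1 s1]
Gen 4 (s1^-1): cancels prior s1. Stack: [s1^-1 s2^-1]
Reduced word: s1^-1 s2^-1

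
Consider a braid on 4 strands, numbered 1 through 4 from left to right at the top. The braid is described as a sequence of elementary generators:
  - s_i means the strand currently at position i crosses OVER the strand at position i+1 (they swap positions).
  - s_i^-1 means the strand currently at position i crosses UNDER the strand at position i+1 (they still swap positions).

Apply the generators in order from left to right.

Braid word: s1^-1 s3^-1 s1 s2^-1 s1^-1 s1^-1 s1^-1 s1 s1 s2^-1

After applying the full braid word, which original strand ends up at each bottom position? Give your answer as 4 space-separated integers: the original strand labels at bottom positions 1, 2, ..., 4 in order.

Answer: 4 2 1 3

Derivation:
Gen 1 (s1^-1): strand 1 crosses under strand 2. Perm now: [2 1 3 4]
Gen 2 (s3^-1): strand 3 crosses under strand 4. Perm now: [2 1 4 3]
Gen 3 (s1): strand 2 crosses over strand 1. Perm now: [1 2 4 3]
Gen 4 (s2^-1): strand 2 crosses under strand 4. Perm now: [1 4 2 3]
Gen 5 (s1^-1): strand 1 crosses under strand 4. Perm now: [4 1 2 3]
Gen 6 (s1^-1): strand 4 crosses under strand 1. Perm now: [1 4 2 3]
Gen 7 (s1^-1): strand 1 crosses under strand 4. Perm now: [4 1 2 3]
Gen 8 (s1): strand 4 crosses over strand 1. Perm now: [1 4 2 3]
Gen 9 (s1): strand 1 crosses over strand 4. Perm now: [4 1 2 3]
Gen 10 (s2^-1): strand 1 crosses under strand 2. Perm now: [4 2 1 3]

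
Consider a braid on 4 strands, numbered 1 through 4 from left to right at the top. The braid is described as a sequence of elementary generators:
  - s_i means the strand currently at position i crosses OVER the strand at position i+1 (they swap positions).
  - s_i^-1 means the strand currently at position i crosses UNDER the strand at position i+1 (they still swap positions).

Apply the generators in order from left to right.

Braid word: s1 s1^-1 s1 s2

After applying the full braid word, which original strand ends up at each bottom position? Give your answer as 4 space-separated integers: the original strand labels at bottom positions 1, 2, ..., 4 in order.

Gen 1 (s1): strand 1 crosses over strand 2. Perm now: [2 1 3 4]
Gen 2 (s1^-1): strand 2 crosses under strand 1. Perm now: [1 2 3 4]
Gen 3 (s1): strand 1 crosses over strand 2. Perm now: [2 1 3 4]
Gen 4 (s2): strand 1 crosses over strand 3. Perm now: [2 3 1 4]

Answer: 2 3 1 4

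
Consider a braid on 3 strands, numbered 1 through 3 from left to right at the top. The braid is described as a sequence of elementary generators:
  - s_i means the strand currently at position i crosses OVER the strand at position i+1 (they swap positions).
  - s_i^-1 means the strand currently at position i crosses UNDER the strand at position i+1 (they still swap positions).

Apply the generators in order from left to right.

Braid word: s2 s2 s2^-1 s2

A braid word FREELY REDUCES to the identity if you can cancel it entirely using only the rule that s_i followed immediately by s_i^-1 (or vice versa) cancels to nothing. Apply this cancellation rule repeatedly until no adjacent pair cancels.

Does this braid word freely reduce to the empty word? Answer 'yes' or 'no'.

Answer: no

Derivation:
Gen 1 (s2): push. Stack: [s2]
Gen 2 (s2): push. Stack: [s2 s2]
Gen 3 (s2^-1): cancels prior s2. Stack: [s2]
Gen 4 (s2): push. Stack: [s2 s2]
Reduced word: s2 s2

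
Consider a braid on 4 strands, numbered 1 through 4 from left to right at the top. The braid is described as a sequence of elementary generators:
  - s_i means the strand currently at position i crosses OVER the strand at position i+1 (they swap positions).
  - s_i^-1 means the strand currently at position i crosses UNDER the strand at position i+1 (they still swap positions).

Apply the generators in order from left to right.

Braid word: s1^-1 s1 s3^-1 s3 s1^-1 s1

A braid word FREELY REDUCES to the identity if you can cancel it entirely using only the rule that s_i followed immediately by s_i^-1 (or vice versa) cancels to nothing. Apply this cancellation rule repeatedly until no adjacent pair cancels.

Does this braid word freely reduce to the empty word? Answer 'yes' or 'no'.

Answer: yes

Derivation:
Gen 1 (s1^-1): push. Stack: [s1^-1]
Gen 2 (s1): cancels prior s1^-1. Stack: []
Gen 3 (s3^-1): push. Stack: [s3^-1]
Gen 4 (s3): cancels prior s3^-1. Stack: []
Gen 5 (s1^-1): push. Stack: [s1^-1]
Gen 6 (s1): cancels prior s1^-1. Stack: []
Reduced word: (empty)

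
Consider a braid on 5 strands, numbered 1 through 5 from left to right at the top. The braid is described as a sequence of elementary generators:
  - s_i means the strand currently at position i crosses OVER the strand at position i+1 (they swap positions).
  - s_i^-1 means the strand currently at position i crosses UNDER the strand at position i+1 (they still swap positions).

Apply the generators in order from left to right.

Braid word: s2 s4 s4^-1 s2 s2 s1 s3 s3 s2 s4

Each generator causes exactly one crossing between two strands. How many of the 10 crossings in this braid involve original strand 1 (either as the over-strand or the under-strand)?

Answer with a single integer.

Gen 1: crossing 2x3. Involves strand 1? no. Count so far: 0
Gen 2: crossing 4x5. Involves strand 1? no. Count so far: 0
Gen 3: crossing 5x4. Involves strand 1? no. Count so far: 0
Gen 4: crossing 3x2. Involves strand 1? no. Count so far: 0
Gen 5: crossing 2x3. Involves strand 1? no. Count so far: 0
Gen 6: crossing 1x3. Involves strand 1? yes. Count so far: 1
Gen 7: crossing 2x4. Involves strand 1? no. Count so far: 1
Gen 8: crossing 4x2. Involves strand 1? no. Count so far: 1
Gen 9: crossing 1x2. Involves strand 1? yes. Count so far: 2
Gen 10: crossing 4x5. Involves strand 1? no. Count so far: 2

Answer: 2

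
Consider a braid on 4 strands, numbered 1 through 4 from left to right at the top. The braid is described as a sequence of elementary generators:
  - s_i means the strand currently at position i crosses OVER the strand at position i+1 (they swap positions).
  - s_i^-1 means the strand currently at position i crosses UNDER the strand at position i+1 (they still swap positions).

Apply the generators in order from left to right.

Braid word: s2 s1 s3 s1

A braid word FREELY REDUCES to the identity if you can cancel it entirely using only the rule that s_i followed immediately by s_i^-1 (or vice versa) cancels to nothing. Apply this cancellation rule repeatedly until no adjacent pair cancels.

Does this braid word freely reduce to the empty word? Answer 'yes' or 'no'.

Gen 1 (s2): push. Stack: [s2]
Gen 2 (s1): push. Stack: [s2 s1]
Gen 3 (s3): push. Stack: [s2 s1 s3]
Gen 4 (s1): push. Stack: [s2 s1 s3 s1]
Reduced word: s2 s1 s3 s1

Answer: no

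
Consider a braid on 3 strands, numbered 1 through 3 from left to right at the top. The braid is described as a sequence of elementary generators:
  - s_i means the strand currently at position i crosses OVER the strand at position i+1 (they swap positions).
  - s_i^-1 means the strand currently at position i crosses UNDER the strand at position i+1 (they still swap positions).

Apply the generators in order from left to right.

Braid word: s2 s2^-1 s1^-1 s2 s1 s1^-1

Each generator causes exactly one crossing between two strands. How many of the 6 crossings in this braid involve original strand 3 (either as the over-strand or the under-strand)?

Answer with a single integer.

Answer: 5

Derivation:
Gen 1: crossing 2x3. Involves strand 3? yes. Count so far: 1
Gen 2: crossing 3x2. Involves strand 3? yes. Count so far: 2
Gen 3: crossing 1x2. Involves strand 3? no. Count so far: 2
Gen 4: crossing 1x3. Involves strand 3? yes. Count so far: 3
Gen 5: crossing 2x3. Involves strand 3? yes. Count so far: 4
Gen 6: crossing 3x2. Involves strand 3? yes. Count so far: 5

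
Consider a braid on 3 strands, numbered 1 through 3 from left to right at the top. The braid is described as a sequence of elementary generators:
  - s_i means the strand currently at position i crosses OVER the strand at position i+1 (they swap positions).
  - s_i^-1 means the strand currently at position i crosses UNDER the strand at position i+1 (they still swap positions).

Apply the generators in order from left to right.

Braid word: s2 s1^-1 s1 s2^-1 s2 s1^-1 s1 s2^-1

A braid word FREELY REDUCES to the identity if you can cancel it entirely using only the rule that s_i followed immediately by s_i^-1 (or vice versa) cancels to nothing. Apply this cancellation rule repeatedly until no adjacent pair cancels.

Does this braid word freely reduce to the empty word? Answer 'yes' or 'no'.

Gen 1 (s2): push. Stack: [s2]
Gen 2 (s1^-1): push. Stack: [s2 s1^-1]
Gen 3 (s1): cancels prior s1^-1. Stack: [s2]
Gen 4 (s2^-1): cancels prior s2. Stack: []
Gen 5 (s2): push. Stack: [s2]
Gen 6 (s1^-1): push. Stack: [s2 s1^-1]
Gen 7 (s1): cancels prior s1^-1. Stack: [s2]
Gen 8 (s2^-1): cancels prior s2. Stack: []
Reduced word: (empty)

Answer: yes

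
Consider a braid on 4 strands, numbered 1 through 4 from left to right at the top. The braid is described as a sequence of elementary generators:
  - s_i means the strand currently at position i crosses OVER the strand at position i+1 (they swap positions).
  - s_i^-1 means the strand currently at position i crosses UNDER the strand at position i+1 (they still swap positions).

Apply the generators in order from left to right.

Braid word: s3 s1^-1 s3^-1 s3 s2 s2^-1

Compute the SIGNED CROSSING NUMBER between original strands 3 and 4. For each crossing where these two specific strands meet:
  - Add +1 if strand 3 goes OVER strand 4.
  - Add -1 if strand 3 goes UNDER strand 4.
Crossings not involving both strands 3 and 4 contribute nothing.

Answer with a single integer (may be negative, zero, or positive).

Answer: 3

Derivation:
Gen 1: 3 over 4. Both 3&4? yes. Contrib: +1. Sum: 1
Gen 2: crossing 1x2. Both 3&4? no. Sum: 1
Gen 3: 4 under 3. Both 3&4? yes. Contrib: +1. Sum: 2
Gen 4: 3 over 4. Both 3&4? yes. Contrib: +1. Sum: 3
Gen 5: crossing 1x4. Both 3&4? no. Sum: 3
Gen 6: crossing 4x1. Both 3&4? no. Sum: 3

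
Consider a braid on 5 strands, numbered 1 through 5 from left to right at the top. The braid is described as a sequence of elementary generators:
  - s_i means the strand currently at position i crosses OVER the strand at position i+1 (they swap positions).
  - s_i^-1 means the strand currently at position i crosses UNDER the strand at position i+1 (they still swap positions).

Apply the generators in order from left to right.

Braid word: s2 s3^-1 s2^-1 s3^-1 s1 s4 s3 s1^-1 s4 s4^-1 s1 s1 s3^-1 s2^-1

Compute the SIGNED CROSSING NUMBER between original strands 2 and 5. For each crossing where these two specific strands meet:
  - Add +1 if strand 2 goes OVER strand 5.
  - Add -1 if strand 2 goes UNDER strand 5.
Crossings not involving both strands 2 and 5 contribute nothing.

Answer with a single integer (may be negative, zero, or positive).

Answer: 2

Derivation:
Gen 1: crossing 2x3. Both 2&5? no. Sum: 0
Gen 2: crossing 2x4. Both 2&5? no. Sum: 0
Gen 3: crossing 3x4. Both 2&5? no. Sum: 0
Gen 4: crossing 3x2. Both 2&5? no. Sum: 0
Gen 5: crossing 1x4. Both 2&5? no. Sum: 0
Gen 6: crossing 3x5. Both 2&5? no. Sum: 0
Gen 7: 2 over 5. Both 2&5? yes. Contrib: +1. Sum: 1
Gen 8: crossing 4x1. Both 2&5? no. Sum: 1
Gen 9: crossing 2x3. Both 2&5? no. Sum: 1
Gen 10: crossing 3x2. Both 2&5? no. Sum: 1
Gen 11: crossing 1x4. Both 2&5? no. Sum: 1
Gen 12: crossing 4x1. Both 2&5? no. Sum: 1
Gen 13: 5 under 2. Both 2&5? yes. Contrib: +1. Sum: 2
Gen 14: crossing 4x2. Both 2&5? no. Sum: 2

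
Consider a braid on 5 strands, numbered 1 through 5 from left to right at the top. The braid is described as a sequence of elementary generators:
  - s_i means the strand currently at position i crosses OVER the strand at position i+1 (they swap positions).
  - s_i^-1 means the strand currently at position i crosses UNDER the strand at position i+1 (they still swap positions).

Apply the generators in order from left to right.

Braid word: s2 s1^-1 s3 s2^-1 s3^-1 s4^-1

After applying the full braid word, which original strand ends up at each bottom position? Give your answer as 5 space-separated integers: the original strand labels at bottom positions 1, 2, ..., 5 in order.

Gen 1 (s2): strand 2 crosses over strand 3. Perm now: [1 3 2 4 5]
Gen 2 (s1^-1): strand 1 crosses under strand 3. Perm now: [3 1 2 4 5]
Gen 3 (s3): strand 2 crosses over strand 4. Perm now: [3 1 4 2 5]
Gen 4 (s2^-1): strand 1 crosses under strand 4. Perm now: [3 4 1 2 5]
Gen 5 (s3^-1): strand 1 crosses under strand 2. Perm now: [3 4 2 1 5]
Gen 6 (s4^-1): strand 1 crosses under strand 5. Perm now: [3 4 2 5 1]

Answer: 3 4 2 5 1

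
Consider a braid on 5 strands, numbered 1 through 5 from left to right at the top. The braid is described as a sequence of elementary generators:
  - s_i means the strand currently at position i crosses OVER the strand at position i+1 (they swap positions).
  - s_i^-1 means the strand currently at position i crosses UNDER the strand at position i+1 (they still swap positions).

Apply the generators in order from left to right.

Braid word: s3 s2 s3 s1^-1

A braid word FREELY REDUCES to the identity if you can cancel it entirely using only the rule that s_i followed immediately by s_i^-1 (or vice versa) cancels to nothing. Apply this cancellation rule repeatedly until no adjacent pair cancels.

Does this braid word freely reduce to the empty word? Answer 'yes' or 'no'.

Gen 1 (s3): push. Stack: [s3]
Gen 2 (s2): push. Stack: [s3 s2]
Gen 3 (s3): push. Stack: [s3 s2 s3]
Gen 4 (s1^-1): push. Stack: [s3 s2 s3 s1^-1]
Reduced word: s3 s2 s3 s1^-1

Answer: no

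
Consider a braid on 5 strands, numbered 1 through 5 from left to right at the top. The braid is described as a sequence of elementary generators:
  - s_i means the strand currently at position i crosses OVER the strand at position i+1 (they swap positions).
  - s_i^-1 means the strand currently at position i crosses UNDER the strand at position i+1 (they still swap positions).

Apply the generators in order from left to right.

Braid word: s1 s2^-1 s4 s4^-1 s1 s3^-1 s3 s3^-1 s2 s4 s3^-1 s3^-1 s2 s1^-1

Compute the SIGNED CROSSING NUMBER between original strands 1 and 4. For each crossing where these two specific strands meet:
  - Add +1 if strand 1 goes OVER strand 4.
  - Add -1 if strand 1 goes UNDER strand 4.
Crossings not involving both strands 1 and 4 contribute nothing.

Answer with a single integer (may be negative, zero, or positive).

Answer: -3

Derivation:
Gen 1: crossing 1x2. Both 1&4? no. Sum: 0
Gen 2: crossing 1x3. Both 1&4? no. Sum: 0
Gen 3: crossing 4x5. Both 1&4? no. Sum: 0
Gen 4: crossing 5x4. Both 1&4? no. Sum: 0
Gen 5: crossing 2x3. Both 1&4? no. Sum: 0
Gen 6: 1 under 4. Both 1&4? yes. Contrib: -1. Sum: -1
Gen 7: 4 over 1. Both 1&4? yes. Contrib: -1. Sum: -2
Gen 8: 1 under 4. Both 1&4? yes. Contrib: -1. Sum: -3
Gen 9: crossing 2x4. Both 1&4? no. Sum: -3
Gen 10: crossing 1x5. Both 1&4? no. Sum: -3
Gen 11: crossing 2x5. Both 1&4? no. Sum: -3
Gen 12: crossing 5x2. Both 1&4? no. Sum: -3
Gen 13: crossing 4x2. Both 1&4? no. Sum: -3
Gen 14: crossing 3x2. Both 1&4? no. Sum: -3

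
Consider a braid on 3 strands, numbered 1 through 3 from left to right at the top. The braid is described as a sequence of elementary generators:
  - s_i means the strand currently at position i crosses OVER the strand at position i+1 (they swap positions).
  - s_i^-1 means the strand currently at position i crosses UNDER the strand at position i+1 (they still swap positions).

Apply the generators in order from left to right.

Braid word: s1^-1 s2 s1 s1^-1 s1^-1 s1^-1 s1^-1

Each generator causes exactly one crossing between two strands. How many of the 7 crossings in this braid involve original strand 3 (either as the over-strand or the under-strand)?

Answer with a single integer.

Answer: 6

Derivation:
Gen 1: crossing 1x2. Involves strand 3? no. Count so far: 0
Gen 2: crossing 1x3. Involves strand 3? yes. Count so far: 1
Gen 3: crossing 2x3. Involves strand 3? yes. Count so far: 2
Gen 4: crossing 3x2. Involves strand 3? yes. Count so far: 3
Gen 5: crossing 2x3. Involves strand 3? yes. Count so far: 4
Gen 6: crossing 3x2. Involves strand 3? yes. Count so far: 5
Gen 7: crossing 2x3. Involves strand 3? yes. Count so far: 6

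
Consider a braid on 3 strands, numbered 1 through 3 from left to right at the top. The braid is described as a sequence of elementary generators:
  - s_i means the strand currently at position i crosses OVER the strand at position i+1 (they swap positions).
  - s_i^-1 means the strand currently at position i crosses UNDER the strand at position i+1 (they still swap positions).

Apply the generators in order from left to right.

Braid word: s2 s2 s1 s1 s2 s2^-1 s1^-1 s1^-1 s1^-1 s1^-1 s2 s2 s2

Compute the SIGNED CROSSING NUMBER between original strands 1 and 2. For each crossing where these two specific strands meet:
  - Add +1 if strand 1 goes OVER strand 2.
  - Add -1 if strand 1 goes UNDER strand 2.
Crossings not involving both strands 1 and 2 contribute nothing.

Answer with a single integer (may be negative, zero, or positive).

Gen 1: crossing 2x3. Both 1&2? no. Sum: 0
Gen 2: crossing 3x2. Both 1&2? no. Sum: 0
Gen 3: 1 over 2. Both 1&2? yes. Contrib: +1. Sum: 1
Gen 4: 2 over 1. Both 1&2? yes. Contrib: -1. Sum: 0
Gen 5: crossing 2x3. Both 1&2? no. Sum: 0
Gen 6: crossing 3x2. Both 1&2? no. Sum: 0
Gen 7: 1 under 2. Both 1&2? yes. Contrib: -1. Sum: -1
Gen 8: 2 under 1. Both 1&2? yes. Contrib: +1. Sum: 0
Gen 9: 1 under 2. Both 1&2? yes. Contrib: -1. Sum: -1
Gen 10: 2 under 1. Both 1&2? yes. Contrib: +1. Sum: 0
Gen 11: crossing 2x3. Both 1&2? no. Sum: 0
Gen 12: crossing 3x2. Both 1&2? no. Sum: 0
Gen 13: crossing 2x3. Both 1&2? no. Sum: 0

Answer: 0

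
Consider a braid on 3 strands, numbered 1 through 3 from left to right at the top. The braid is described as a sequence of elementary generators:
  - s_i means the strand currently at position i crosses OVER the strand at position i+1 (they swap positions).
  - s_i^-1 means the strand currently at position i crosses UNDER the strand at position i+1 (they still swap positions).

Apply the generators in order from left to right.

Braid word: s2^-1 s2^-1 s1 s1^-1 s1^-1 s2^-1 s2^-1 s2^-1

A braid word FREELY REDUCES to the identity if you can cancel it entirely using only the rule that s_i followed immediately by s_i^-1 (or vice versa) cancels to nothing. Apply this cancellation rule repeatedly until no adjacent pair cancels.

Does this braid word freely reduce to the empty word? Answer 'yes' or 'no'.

Answer: no

Derivation:
Gen 1 (s2^-1): push. Stack: [s2^-1]
Gen 2 (s2^-1): push. Stack: [s2^-1 s2^-1]
Gen 3 (s1): push. Stack: [s2^-1 s2^-1 s1]
Gen 4 (s1^-1): cancels prior s1. Stack: [s2^-1 s2^-1]
Gen 5 (s1^-1): push. Stack: [s2^-1 s2^-1 s1^-1]
Gen 6 (s2^-1): push. Stack: [s2^-1 s2^-1 s1^-1 s2^-1]
Gen 7 (s2^-1): push. Stack: [s2^-1 s2^-1 s1^-1 s2^-1 s2^-1]
Gen 8 (s2^-1): push. Stack: [s2^-1 s2^-1 s1^-1 s2^-1 s2^-1 s2^-1]
Reduced word: s2^-1 s2^-1 s1^-1 s2^-1 s2^-1 s2^-1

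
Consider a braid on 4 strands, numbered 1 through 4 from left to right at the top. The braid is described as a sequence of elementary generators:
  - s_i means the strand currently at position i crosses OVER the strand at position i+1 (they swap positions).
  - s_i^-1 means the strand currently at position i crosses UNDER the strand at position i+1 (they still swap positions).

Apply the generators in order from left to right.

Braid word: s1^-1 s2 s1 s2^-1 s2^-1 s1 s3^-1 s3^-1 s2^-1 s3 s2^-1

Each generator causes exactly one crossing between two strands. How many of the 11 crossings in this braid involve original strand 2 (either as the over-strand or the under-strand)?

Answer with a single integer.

Answer: 5

Derivation:
Gen 1: crossing 1x2. Involves strand 2? yes. Count so far: 1
Gen 2: crossing 1x3. Involves strand 2? no. Count so far: 1
Gen 3: crossing 2x3. Involves strand 2? yes. Count so far: 2
Gen 4: crossing 2x1. Involves strand 2? yes. Count so far: 3
Gen 5: crossing 1x2. Involves strand 2? yes. Count so far: 4
Gen 6: crossing 3x2. Involves strand 2? yes. Count so far: 5
Gen 7: crossing 1x4. Involves strand 2? no. Count so far: 5
Gen 8: crossing 4x1. Involves strand 2? no. Count so far: 5
Gen 9: crossing 3x1. Involves strand 2? no. Count so far: 5
Gen 10: crossing 3x4. Involves strand 2? no. Count so far: 5
Gen 11: crossing 1x4. Involves strand 2? no. Count so far: 5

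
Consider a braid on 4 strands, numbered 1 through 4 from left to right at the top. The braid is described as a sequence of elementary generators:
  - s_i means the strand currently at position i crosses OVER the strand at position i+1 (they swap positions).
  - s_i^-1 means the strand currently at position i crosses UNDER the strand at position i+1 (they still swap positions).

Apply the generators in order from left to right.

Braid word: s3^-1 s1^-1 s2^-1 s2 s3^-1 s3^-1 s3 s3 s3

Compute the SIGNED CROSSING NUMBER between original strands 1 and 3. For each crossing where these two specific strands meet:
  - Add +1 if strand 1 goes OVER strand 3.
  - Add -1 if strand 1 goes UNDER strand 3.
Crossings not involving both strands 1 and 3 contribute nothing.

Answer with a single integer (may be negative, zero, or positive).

Answer: 0

Derivation:
Gen 1: crossing 3x4. Both 1&3? no. Sum: 0
Gen 2: crossing 1x2. Both 1&3? no. Sum: 0
Gen 3: crossing 1x4. Both 1&3? no. Sum: 0
Gen 4: crossing 4x1. Both 1&3? no. Sum: 0
Gen 5: crossing 4x3. Both 1&3? no. Sum: 0
Gen 6: crossing 3x4. Both 1&3? no. Sum: 0
Gen 7: crossing 4x3. Both 1&3? no. Sum: 0
Gen 8: crossing 3x4. Both 1&3? no. Sum: 0
Gen 9: crossing 4x3. Both 1&3? no. Sum: 0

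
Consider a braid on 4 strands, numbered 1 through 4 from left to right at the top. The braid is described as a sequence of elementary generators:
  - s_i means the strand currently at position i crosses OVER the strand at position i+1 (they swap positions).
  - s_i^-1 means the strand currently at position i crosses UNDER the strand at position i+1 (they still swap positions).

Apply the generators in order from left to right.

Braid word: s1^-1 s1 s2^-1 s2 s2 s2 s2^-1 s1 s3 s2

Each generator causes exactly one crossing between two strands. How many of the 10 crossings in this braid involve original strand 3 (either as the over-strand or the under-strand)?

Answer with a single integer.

Answer: 6

Derivation:
Gen 1: crossing 1x2. Involves strand 3? no. Count so far: 0
Gen 2: crossing 2x1. Involves strand 3? no. Count so far: 0
Gen 3: crossing 2x3. Involves strand 3? yes. Count so far: 1
Gen 4: crossing 3x2. Involves strand 3? yes. Count so far: 2
Gen 5: crossing 2x3. Involves strand 3? yes. Count so far: 3
Gen 6: crossing 3x2. Involves strand 3? yes. Count so far: 4
Gen 7: crossing 2x3. Involves strand 3? yes. Count so far: 5
Gen 8: crossing 1x3. Involves strand 3? yes. Count so far: 6
Gen 9: crossing 2x4. Involves strand 3? no. Count so far: 6
Gen 10: crossing 1x4. Involves strand 3? no. Count so far: 6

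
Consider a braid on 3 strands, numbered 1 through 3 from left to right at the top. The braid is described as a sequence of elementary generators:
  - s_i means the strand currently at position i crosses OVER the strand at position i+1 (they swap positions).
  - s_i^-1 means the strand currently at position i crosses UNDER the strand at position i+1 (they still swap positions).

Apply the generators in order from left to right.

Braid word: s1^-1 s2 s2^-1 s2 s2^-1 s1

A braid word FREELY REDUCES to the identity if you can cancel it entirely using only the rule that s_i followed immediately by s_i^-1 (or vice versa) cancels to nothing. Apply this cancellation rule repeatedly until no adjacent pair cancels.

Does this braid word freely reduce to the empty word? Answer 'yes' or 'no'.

Gen 1 (s1^-1): push. Stack: [s1^-1]
Gen 2 (s2): push. Stack: [s1^-1 s2]
Gen 3 (s2^-1): cancels prior s2. Stack: [s1^-1]
Gen 4 (s2): push. Stack: [s1^-1 s2]
Gen 5 (s2^-1): cancels prior s2. Stack: [s1^-1]
Gen 6 (s1): cancels prior s1^-1. Stack: []
Reduced word: (empty)

Answer: yes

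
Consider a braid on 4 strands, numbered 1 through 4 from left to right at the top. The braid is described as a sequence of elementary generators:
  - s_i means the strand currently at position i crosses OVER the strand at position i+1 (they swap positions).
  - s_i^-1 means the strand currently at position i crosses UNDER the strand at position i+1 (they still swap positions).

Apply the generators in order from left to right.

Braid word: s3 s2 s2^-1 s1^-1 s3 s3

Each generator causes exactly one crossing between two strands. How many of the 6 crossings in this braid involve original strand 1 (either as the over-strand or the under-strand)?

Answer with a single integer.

Answer: 1

Derivation:
Gen 1: crossing 3x4. Involves strand 1? no. Count so far: 0
Gen 2: crossing 2x4. Involves strand 1? no. Count so far: 0
Gen 3: crossing 4x2. Involves strand 1? no. Count so far: 0
Gen 4: crossing 1x2. Involves strand 1? yes. Count so far: 1
Gen 5: crossing 4x3. Involves strand 1? no. Count so far: 1
Gen 6: crossing 3x4. Involves strand 1? no. Count so far: 1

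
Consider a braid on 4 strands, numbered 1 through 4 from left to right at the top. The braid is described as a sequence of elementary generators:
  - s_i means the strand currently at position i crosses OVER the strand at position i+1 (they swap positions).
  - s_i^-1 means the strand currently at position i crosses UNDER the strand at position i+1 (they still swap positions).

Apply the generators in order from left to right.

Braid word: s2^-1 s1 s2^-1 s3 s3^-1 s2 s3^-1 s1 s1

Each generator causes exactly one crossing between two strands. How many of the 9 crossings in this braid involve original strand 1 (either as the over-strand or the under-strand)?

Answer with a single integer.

Gen 1: crossing 2x3. Involves strand 1? no. Count so far: 0
Gen 2: crossing 1x3. Involves strand 1? yes. Count so far: 1
Gen 3: crossing 1x2. Involves strand 1? yes. Count so far: 2
Gen 4: crossing 1x4. Involves strand 1? yes. Count so far: 3
Gen 5: crossing 4x1. Involves strand 1? yes. Count so far: 4
Gen 6: crossing 2x1. Involves strand 1? yes. Count so far: 5
Gen 7: crossing 2x4. Involves strand 1? no. Count so far: 5
Gen 8: crossing 3x1. Involves strand 1? yes. Count so far: 6
Gen 9: crossing 1x3. Involves strand 1? yes. Count so far: 7

Answer: 7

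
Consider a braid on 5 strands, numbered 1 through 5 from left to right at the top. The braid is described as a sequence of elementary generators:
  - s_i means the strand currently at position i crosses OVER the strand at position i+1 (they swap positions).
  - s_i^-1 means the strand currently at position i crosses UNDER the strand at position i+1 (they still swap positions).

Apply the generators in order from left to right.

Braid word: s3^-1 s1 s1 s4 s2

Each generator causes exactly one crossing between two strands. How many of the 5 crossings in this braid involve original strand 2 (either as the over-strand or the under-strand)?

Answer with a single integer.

Answer: 3

Derivation:
Gen 1: crossing 3x4. Involves strand 2? no. Count so far: 0
Gen 2: crossing 1x2. Involves strand 2? yes. Count so far: 1
Gen 3: crossing 2x1. Involves strand 2? yes. Count so far: 2
Gen 4: crossing 3x5. Involves strand 2? no. Count so far: 2
Gen 5: crossing 2x4. Involves strand 2? yes. Count so far: 3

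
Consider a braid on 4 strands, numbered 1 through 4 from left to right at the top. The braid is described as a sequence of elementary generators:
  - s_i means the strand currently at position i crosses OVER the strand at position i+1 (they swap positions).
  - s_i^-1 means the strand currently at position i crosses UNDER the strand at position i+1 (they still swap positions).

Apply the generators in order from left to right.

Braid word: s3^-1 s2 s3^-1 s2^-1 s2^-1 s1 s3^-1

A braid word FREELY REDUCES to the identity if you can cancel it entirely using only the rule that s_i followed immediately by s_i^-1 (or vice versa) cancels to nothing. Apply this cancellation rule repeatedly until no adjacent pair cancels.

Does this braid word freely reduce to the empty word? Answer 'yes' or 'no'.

Gen 1 (s3^-1): push. Stack: [s3^-1]
Gen 2 (s2): push. Stack: [s3^-1 s2]
Gen 3 (s3^-1): push. Stack: [s3^-1 s2 s3^-1]
Gen 4 (s2^-1): push. Stack: [s3^-1 s2 s3^-1 s2^-1]
Gen 5 (s2^-1): push. Stack: [s3^-1 s2 s3^-1 s2^-1 s2^-1]
Gen 6 (s1): push. Stack: [s3^-1 s2 s3^-1 s2^-1 s2^-1 s1]
Gen 7 (s3^-1): push. Stack: [s3^-1 s2 s3^-1 s2^-1 s2^-1 s1 s3^-1]
Reduced word: s3^-1 s2 s3^-1 s2^-1 s2^-1 s1 s3^-1

Answer: no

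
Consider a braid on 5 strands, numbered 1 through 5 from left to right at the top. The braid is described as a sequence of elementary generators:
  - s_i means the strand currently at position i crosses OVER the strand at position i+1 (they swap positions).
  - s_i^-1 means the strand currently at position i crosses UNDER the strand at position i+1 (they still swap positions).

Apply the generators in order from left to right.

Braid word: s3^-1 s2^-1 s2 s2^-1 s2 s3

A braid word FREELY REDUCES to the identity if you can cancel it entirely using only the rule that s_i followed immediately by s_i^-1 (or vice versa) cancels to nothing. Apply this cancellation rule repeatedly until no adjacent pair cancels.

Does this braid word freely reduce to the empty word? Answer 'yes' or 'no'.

Answer: yes

Derivation:
Gen 1 (s3^-1): push. Stack: [s3^-1]
Gen 2 (s2^-1): push. Stack: [s3^-1 s2^-1]
Gen 3 (s2): cancels prior s2^-1. Stack: [s3^-1]
Gen 4 (s2^-1): push. Stack: [s3^-1 s2^-1]
Gen 5 (s2): cancels prior s2^-1. Stack: [s3^-1]
Gen 6 (s3): cancels prior s3^-1. Stack: []
Reduced word: (empty)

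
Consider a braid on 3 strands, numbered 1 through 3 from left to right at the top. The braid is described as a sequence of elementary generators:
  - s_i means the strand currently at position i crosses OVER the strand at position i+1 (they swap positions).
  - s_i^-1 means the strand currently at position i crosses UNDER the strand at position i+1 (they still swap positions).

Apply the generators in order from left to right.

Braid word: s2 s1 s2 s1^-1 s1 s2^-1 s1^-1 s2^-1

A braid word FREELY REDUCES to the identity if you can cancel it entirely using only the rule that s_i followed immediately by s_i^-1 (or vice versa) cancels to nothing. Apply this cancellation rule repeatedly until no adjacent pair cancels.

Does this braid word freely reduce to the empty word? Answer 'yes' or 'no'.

Answer: yes

Derivation:
Gen 1 (s2): push. Stack: [s2]
Gen 2 (s1): push. Stack: [s2 s1]
Gen 3 (s2): push. Stack: [s2 s1 s2]
Gen 4 (s1^-1): push. Stack: [s2 s1 s2 s1^-1]
Gen 5 (s1): cancels prior s1^-1. Stack: [s2 s1 s2]
Gen 6 (s2^-1): cancels prior s2. Stack: [s2 s1]
Gen 7 (s1^-1): cancels prior s1. Stack: [s2]
Gen 8 (s2^-1): cancels prior s2. Stack: []
Reduced word: (empty)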